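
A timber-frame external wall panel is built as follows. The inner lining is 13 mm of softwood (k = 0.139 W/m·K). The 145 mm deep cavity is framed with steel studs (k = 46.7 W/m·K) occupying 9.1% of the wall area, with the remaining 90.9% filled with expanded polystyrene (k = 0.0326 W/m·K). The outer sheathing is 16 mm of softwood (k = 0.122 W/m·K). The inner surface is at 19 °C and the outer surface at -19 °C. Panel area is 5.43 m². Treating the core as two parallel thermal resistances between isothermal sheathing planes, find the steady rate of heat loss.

Sheathing layers in series; stud and cavity paths in parallel between them.
R_inner = 0.013/(0.139×5.43) = 0.01722 K/W
R_stud  = 0.145/(46.7×0.091×5.43) = 0.006284 K/W
R_cav   = 0.145/(0.0326×0.909×5.43) = 0.9011 K/W
1/R_core = 1/R_stud + 1/R_cav → R_core = 0.00624 K/W
R_outer = 0.016/(0.122×5.43) = 0.02415 K/W
R_total = 0.04762 K/W
Q = ΔT/R_total = 38/0.04762

Q ≈ 798 W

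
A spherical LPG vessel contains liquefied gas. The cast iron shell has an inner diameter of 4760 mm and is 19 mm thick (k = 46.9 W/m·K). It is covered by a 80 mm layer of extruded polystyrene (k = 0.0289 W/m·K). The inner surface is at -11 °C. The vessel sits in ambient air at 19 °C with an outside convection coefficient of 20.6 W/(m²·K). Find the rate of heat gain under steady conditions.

For a spherical shell R = (1/r₁ − 1/r₂)/(4πk); film R = 1/(h·4πr²). In series:
R_cast iron shell = (1/2.38 − 1/2.399)/(4π×46.9) = 5.646×10^-6 K/W
R_extruded polystyrene = (1/2.399 − 1/2.479)/(4π×0.0289) = 0.03704 K/W
R_outer film = 1/(h·4πr_o²) = 1/(20.6×4π×2.479²) = 6.286×10^-4 K/W
R_total = 0.03767 K/W
Q = ΔT/R_total = 30/0.03767

Q ≈ 796 W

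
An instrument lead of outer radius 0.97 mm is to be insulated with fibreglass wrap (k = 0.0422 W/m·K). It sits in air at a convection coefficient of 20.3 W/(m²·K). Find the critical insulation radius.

For a cylinder r_cr = k/h = 0.0422/20.3
r_cr = 2.08 mm; since the bare radius (0.97 mm) is below r_cr, adding a thin layer of insulation will *increase* heat loss.

r_cr ≈ 2.08 mm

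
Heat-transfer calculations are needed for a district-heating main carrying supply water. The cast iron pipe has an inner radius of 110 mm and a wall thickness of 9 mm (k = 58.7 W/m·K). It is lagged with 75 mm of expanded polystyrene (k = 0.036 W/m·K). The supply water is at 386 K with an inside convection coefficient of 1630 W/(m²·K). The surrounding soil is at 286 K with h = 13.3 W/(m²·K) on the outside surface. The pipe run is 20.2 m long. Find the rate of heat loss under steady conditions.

Per-layer cylindrical resistances, series-summed:
R_inner film = 1/(h_i·2πr₁L) = 1/(1630×2π×0.11×20.2) = 4.394×10^-5 K/W
R_cast iron pipe wall = ln(119/110)/(2π×58.7×20.2) = 1.056×10^-5 K/W
R_expanded polystyrene = ln(194/119)/(2π×0.036×20.2) = 0.107 K/W
R_outer film = 1/(h_o·2πr_oL) = 1/(13.3×2π×0.194×20.2) = 0.003054 K/W
R_total = 0.1101 K/W
Q = ΔT/R_total = 100/0.1101

Q ≈ 908 W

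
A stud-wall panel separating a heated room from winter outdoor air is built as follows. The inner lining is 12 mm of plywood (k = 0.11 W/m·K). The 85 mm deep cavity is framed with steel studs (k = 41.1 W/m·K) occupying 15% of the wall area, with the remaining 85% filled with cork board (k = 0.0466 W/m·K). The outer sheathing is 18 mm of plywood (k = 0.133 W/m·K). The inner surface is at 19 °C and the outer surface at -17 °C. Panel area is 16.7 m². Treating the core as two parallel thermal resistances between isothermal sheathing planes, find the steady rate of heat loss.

Sheathing layers in series; stud and cavity paths in parallel between them.
R_inner = 0.012/(0.11×16.7) = 0.006532 K/W
R_stud  = 0.085/(41.1×0.15×16.7) = 8.256×10^-4 K/W
R_cav   = 0.085/(0.0466×0.85×16.7) = 0.1285 K/W
1/R_core = 1/R_stud + 1/R_cav → R_core = 8.203×10^-4 K/W
R_outer = 0.018/(0.133×16.7) = 0.008104 K/W
R_total = 0.01546 K/W
Q = ΔT/R_total = 36/0.01546

Q ≈ 2330 W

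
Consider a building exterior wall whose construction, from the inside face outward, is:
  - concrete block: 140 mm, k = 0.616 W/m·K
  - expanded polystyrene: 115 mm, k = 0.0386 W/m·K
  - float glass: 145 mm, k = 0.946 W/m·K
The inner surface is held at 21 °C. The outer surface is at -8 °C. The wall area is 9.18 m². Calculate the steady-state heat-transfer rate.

Q ≈ 79.2 W

Using the resistance-network approach (series):
R_concrete block = L/(kA) = 0.14/(0.616×9.18) = 0.02476 K/W
R_expanded polystyrene = L/(kA) = 0.115/(0.0386×9.18) = 0.3245 K/W
R_float glass = L/(kA) = 0.145/(0.946×9.18) = 0.0167 K/W
R_total = 0.366 K/W
Q = ΔT / R_total = 29 / 0.366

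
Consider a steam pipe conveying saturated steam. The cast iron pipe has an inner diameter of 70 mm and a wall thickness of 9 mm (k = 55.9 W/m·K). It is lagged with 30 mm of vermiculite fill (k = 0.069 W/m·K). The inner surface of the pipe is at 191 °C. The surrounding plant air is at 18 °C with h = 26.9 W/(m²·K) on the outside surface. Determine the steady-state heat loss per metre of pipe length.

q′ ≈ 135 W/m

Cylindrical conduction, so R = ln(r₂/r₁)/(2πkL) per layer, in series:
R_cast iron pipe wall = ln(44/35)/(2π×55.9×1) = 6.515×10^-4 K/W
R_vermiculite fill = ln(74/44)/(2π×0.069×1) = 1.199 K/W
R_outer film = 1/(h_o·2πr_oL) = 1/(26.9×2π×0.074×1) = 0.07995 K/W
R_total = 1.28 K/W
Q = ΔT/R_total = 173/1.28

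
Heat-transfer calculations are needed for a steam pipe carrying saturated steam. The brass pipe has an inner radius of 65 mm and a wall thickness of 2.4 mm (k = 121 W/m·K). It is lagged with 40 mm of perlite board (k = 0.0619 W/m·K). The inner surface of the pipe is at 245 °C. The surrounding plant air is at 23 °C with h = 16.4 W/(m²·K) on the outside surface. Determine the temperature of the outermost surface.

Radial resistances (cylindrical: R_cond = ln(r_o/r_i)/(2πkL), R_conv = 1/(h·2πrL)):
R_brass pipe wall = ln(67.4/65)/(2π×121×1) = 4.769×10^-5 K/W
R_perlite board = ln(107.4/67.4)/(2π×0.0619×1) = 1.198 K/W
R_outer film = 1/(h_o·2πr_oL) = 1/(16.4×2π×0.1074×1) = 0.09036 K/W
R_total = 1.288 K/W
Q = ΔT/R_total = 222/1.288
Q = 172 W/m
T_interface = T_inner − Q·ΣR(inner→interface) = 245 − 172×1.198

T ≈ 38.6 °C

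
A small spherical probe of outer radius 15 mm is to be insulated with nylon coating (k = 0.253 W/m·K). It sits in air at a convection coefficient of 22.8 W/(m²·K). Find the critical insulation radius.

r_cr ≈ 22.2 mm

For a sphere r_cr = 2k/h = 2×0.253/22.8
r_cr = 22.2 mm; since the bare radius (15 mm) is below r_cr, adding a thin layer of insulation will *increase* heat loss.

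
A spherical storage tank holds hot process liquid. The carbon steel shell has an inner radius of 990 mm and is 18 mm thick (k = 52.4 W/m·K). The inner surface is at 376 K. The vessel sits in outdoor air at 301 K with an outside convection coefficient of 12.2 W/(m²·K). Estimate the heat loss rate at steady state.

Q ≈ 11600 W

For a spherical shell R = (1/r₁ − 1/r₂)/(4πk); film R = 1/(h·4πr²). In series:
R_carbon steel shell = (1/0.99 − 1/1.008)/(4π×52.4) = 2.739×10^-5 K/W
R_outer film = 1/(h·4πr_o²) = 1/(12.2×4π×1.008²) = 0.00642 K/W
R_total = 0.006447 K/W
Q = ΔT/R_total = 75/0.006447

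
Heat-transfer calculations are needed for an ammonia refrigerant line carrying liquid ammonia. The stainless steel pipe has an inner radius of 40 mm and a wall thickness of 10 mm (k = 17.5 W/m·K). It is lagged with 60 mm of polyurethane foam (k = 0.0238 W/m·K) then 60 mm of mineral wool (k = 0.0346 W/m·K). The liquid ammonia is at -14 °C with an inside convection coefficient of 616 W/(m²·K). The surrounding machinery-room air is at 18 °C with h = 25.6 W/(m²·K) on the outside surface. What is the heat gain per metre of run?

q′ ≈ 4.37 W/m

Per-layer cylindrical resistances, series-summed:
R_inner film = 1/(h_i·2πr₁L) = 1/(616×2π×0.04×1) = 0.006459 K/W
R_stainless steel pipe wall = ln(50/40)/(2π×17.5×1) = 0.002029 K/W
R_polyurethane foam = ln(110/50)/(2π×0.0238×1) = 5.273 K/W
R_mineral wool = ln(170/110)/(2π×0.0346×1) = 2.002 K/W
R_outer film = 1/(h_o·2πr_oL) = 1/(25.6×2π×0.17×1) = 0.03657 K/W
R_total = 7.32 K/W
Q = ΔT/R_total = 32/7.32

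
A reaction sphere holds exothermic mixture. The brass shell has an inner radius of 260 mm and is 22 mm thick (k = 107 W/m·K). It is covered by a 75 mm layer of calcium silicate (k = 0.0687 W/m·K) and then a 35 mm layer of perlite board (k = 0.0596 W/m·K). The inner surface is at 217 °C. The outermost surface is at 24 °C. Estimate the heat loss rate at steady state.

Each spherical layer contributes R = (1/r_i − 1/r_o)/(4πk):
R_brass shell = (1/0.26 − 1/0.282)/(4π×107) = 2.232×10^-4 K/W
R_calcium silicate = (1/0.282 − 1/0.357)/(4π×0.0687) = 0.8629 K/W
R_perlite board = (1/0.357 − 1/0.392)/(4π×0.0596) = 0.3339 K/W
R_total = 1.197 K/W
Q = ΔT/R_total = 193/1.197

Q ≈ 161 W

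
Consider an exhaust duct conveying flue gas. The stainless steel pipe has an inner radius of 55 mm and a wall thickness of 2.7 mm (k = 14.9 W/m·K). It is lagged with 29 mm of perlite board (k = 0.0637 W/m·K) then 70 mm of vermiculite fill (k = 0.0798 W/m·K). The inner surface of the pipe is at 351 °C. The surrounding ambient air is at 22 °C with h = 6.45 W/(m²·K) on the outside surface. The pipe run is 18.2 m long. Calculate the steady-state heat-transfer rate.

Cylindrical conduction, so R = ln(r₂/r₁)/(2πkL) per layer, in series:
R_stainless steel pipe wall = ln(57.7/55)/(2π×14.9×18.2) = 2.813×10^-5 K/W
R_perlite board = ln(86.7/57.7)/(2π×0.0637×18.2) = 0.0559 K/W
R_vermiculite fill = ln(156.7/86.7)/(2π×0.0798×18.2) = 0.06486 K/W
R_outer film = 1/(h_o·2πr_oL) = 1/(6.45×2π×0.1567×18.2) = 0.008652 K/W
R_total = 0.1294 K/W
Q = ΔT/R_total = 329/0.1294

Q ≈ 2540 W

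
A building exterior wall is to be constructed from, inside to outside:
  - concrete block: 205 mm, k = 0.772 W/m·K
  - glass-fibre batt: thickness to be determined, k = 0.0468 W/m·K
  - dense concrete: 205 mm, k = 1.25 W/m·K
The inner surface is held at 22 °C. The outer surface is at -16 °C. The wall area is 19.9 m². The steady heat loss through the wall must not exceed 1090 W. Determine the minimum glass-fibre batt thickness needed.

Thermal resistances in series:
R_concrete block = L/(kA) = 0.205/(0.772×19.9) = 0.01334 K/W
R_dense concrete = L/(kA) = 0.205/(1.25×19.9) = 0.008241 K/W
Sum of the known resistances R_other = 0.02159 K/W
Required total resistance R_tot = ΔT/Q_allow = 38/1090 = 0.03486 K/W
R_glass-fibre batt = R_tot − R_other = 0.01328 K/W
L = R·k·A = 0.01328×0.0468×19.9

L ≈ 12.4 mm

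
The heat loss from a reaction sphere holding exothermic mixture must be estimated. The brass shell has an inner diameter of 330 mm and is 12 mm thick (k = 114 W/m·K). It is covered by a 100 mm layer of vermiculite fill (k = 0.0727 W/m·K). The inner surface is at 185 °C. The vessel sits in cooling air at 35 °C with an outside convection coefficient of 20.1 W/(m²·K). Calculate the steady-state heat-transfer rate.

Q ≈ 65.7 W

Each spherical layer contributes R = (1/r_i − 1/r_o)/(4πk):
R_brass shell = (1/0.165 − 1/0.177)/(4π×114) = 2.868×10^-4 K/W
R_vermiculite fill = (1/0.177 − 1/0.277)/(4π×0.0727) = 2.233 K/W
R_outer film = 1/(h·4πr_o²) = 1/(20.1×4π×0.277²) = 0.0516 K/W
R_total = 2.284 K/W
Q = ΔT/R_total = 150/2.284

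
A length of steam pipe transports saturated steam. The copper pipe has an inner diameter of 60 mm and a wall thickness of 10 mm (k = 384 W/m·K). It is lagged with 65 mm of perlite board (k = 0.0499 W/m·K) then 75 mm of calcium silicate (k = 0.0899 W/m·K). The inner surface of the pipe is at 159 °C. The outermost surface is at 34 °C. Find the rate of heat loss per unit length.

Treating each annulus and film as a series resistance:
R_copper pipe wall = ln(40/30)/(2π×384×1) = 1.192×10^-4 K/W
R_perlite board = ln(105/40)/(2π×0.0499×1) = 3.078 K/W
R_calcium silicate = ln(180/105)/(2π×0.0899×1) = 0.9542 K/W
R_total = 4.032 K/W
Q = ΔT/R_total = 125/4.032

q′ ≈ 31 W/m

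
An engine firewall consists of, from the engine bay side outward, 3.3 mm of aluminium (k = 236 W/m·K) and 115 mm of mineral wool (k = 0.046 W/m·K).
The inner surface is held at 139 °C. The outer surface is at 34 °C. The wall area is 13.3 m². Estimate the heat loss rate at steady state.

Q ≈ 559 W

Thermal resistances in series:
R_aluminium = L/(kA) = 0.0033/(236×13.3) = 1.051×10^-6 K/W
R_mineral wool = L/(kA) = 0.115/(0.046×13.3) = 0.188 K/W
R_total = 0.188 K/W
Q = ΔT / R_total = 105 / 0.188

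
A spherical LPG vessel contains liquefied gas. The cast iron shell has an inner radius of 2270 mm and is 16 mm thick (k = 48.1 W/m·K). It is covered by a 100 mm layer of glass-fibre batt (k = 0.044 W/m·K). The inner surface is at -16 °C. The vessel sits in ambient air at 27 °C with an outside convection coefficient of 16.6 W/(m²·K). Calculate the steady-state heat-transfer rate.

Q ≈ 1260 W

Radial (spherical) resistances in series:
R_cast iron shell = (1/2.27 − 1/2.286)/(4π×48.1) = 5.101×10^-6 K/W
R_glass-fibre batt = (1/2.286 − 1/2.386)/(4π×0.044) = 0.03316 K/W
R_outer film = 1/(h·4πr_o²) = 1/(16.6×4π×2.386²) = 8.421×10^-4 K/W
R_total = 0.03401 K/W
Q = ΔT/R_total = 43/0.03401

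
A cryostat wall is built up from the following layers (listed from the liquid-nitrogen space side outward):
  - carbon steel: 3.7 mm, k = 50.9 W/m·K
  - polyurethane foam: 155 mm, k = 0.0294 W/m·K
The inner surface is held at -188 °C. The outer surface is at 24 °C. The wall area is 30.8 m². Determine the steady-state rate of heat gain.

Using the resistance-network approach (series):
R_carbon steel = L/(kA) = 0.0037/(50.9×30.8) = 2.36×10^-6 K/W
R_polyurethane foam = L/(kA) = 0.155/(0.0294×30.8) = 0.1712 K/W
R_total = 0.1712 K/W
Q = ΔT / R_total = 212 / 0.1712

Q ≈ 1240 W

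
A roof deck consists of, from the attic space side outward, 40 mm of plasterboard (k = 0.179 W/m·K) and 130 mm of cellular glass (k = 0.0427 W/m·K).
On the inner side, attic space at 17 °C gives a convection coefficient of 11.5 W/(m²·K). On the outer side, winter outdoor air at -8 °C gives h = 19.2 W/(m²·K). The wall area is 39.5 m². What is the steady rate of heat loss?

Series thermal resistances:
R_inner film = 1/(h_i·A) = 1/(11.5×39.5) = 0.002201 K/W
R_plasterboard = L/(kA) = 0.04/(0.179×39.5) = 0.005657 K/W
R_cellular glass = L/(kA) = 0.13/(0.0427×39.5) = 0.07708 K/W
R_outer film = 1/(h_o·A) = 1/(19.2×39.5) = 0.001319 K/W
R_total = 0.08625 K/W
Q = ΔT / R_total = 25 / 0.08625

Q ≈ 290 W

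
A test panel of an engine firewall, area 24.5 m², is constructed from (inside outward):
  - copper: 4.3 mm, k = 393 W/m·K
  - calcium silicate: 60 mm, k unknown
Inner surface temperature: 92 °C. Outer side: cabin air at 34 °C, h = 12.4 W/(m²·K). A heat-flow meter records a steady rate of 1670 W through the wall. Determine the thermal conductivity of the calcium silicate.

Using the resistance-network approach (series):
R_copper = L/(kA) = 0.0043/(393×24.5) = 4.466×10^-7 K/W
R_outer film = 1/(h_o·A) = 1/(12.4×24.5) = 0.003292 K/W
Sum of known resistances R_other = 0.003292 K/W
Total R = ΔT/Q = 58/1670 = 0.03473 K/W
R_calcium silicate = R_total − R_other = 0.03144 K/W
k = L/(R·A) = 0.06/(0.03144×24.5)

k ≈ 0.0779 W/(m·K)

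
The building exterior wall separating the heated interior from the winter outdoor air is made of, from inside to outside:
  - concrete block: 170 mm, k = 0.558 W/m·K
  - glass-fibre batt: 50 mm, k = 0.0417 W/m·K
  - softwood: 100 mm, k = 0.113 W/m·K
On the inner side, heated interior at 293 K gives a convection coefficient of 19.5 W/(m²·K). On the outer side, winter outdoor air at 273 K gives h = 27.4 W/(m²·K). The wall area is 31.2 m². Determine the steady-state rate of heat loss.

Q ≈ 252 W

Thermal resistances in series:
R_inner film = 1/(h_i·A) = 1/(19.5×31.2) = 0.001644 K/W
R_concrete block = L/(kA) = 0.17/(0.558×31.2) = 0.009765 K/W
R_glass-fibre batt = L/(kA) = 0.05/(0.0417×31.2) = 0.03843 K/W
R_softwood = L/(kA) = 0.1/(0.113×31.2) = 0.02836 K/W
R_outer film = 1/(h_o·A) = 1/(27.4×31.2) = 0.00117 K/W
R_total = 0.07937 K/W
Q = ΔT / R_total = 20 / 0.07937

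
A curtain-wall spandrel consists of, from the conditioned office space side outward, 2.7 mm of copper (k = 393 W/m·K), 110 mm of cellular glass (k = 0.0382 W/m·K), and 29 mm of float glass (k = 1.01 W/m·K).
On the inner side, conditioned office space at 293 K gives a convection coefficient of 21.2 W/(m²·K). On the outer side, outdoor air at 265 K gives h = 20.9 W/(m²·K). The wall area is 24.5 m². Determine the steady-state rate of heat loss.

Q ≈ 228 W

Using the resistance-network approach (series):
R_inner film = 1/(h_i·A) = 1/(21.2×24.5) = 0.001925 K/W
R_copper = L/(kA) = 0.0027/(393×24.5) = 2.804×10^-7 K/W
R_cellular glass = L/(kA) = 0.11/(0.0382×24.5) = 0.1175 K/W
R_float glass = L/(kA) = 0.029/(1.01×24.5) = 0.001172 K/W
R_outer film = 1/(h_o·A) = 1/(20.9×24.5) = 0.001953 K/W
R_total = 0.1226 K/W
Q = ΔT / R_total = 28 / 0.1226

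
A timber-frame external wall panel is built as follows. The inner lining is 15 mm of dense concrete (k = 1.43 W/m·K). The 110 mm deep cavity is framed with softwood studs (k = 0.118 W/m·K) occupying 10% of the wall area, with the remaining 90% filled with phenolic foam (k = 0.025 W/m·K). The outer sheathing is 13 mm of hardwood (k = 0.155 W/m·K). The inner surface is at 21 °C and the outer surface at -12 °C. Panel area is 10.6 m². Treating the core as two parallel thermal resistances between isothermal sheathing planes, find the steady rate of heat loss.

Q ≈ 106 W

Sheathing layers in series; stud and cavity paths in parallel between them.
R_inner = 0.015/(1.43×10.6) = 9.896×10^-4 K/W
R_stud  = 0.11/(0.118×0.1×10.6) = 0.8794 K/W
R_cav   = 0.11/(0.025×0.9×10.6) = 0.4612 K/W
1/R_core = 1/R_stud + 1/R_cav → R_core = 0.3025 K/W
R_outer = 0.013/(0.155×10.6) = 0.007912 K/W
R_total = 0.3114 K/W
Q = ΔT/R_total = 33/0.3114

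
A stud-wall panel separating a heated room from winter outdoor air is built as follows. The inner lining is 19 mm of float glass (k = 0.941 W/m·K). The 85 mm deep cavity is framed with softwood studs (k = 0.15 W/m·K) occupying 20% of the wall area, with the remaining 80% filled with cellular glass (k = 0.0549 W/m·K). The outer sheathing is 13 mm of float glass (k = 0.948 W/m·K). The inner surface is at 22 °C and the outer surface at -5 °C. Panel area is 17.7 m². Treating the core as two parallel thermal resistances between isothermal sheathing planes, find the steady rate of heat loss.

Q ≈ 404 W

Sheathing layers in series; stud and cavity paths in parallel between them.
R_inner = 0.019/(0.941×17.7) = 0.001141 K/W
R_stud  = 0.085/(0.15×0.2×17.7) = 0.1601 K/W
R_cav   = 0.085/(0.0549×0.8×17.7) = 0.1093 K/W
1/R_core = 1/R_stud + 1/R_cav → R_core = 0.06497 K/W
R_outer = 0.013/(0.948×17.7) = 7.748×10^-4 K/W
R_total = 0.06688 K/W
Q = ΔT/R_total = 27/0.06688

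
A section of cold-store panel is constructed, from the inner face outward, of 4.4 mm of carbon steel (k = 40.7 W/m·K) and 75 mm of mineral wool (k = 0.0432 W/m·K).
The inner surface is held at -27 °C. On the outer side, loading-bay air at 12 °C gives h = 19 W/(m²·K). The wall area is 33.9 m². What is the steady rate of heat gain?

Treating each layer as a thermal resistance in series:
R_carbon steel = L/(kA) = 0.0044/(40.7×33.9) = 3.189×10^-6 K/W
R_mineral wool = L/(kA) = 0.075/(0.0432×33.9) = 0.05121 K/W
R_outer film = 1/(h_o·A) = 1/(19×33.9) = 0.001553 K/W
R_total = 0.05277 K/W
Q = ΔT / R_total = 39 / 0.05277

Q ≈ 739 W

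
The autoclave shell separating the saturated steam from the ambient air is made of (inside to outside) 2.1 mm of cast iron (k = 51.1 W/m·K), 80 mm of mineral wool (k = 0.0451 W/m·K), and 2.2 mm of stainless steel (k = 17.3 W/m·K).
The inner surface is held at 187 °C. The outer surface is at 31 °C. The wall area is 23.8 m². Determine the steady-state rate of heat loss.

Q ≈ 2090 W

Model the wall as resistances in series:
R_cast iron = L/(kA) = 0.0021/(51.1×23.8) = 1.727×10^-6 K/W
R_mineral wool = L/(kA) = 0.08/(0.0451×23.8) = 0.07453 K/W
R_stainless steel = L/(kA) = 0.0022/(17.3×23.8) = 5.343×10^-6 K/W
R_total = 0.07454 K/W
Q = ΔT / R_total = 156 / 0.07454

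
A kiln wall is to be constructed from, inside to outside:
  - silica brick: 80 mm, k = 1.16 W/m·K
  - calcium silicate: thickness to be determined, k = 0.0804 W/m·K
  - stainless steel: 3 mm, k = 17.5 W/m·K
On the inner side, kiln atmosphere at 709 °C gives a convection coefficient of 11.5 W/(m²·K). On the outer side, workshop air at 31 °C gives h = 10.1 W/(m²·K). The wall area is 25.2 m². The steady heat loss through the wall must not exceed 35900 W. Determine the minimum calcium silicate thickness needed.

Treating each layer as a thermal resistance in series:
R_inner film = 1/(h_i·A) = 1/(11.5×25.2) = 0.003451 K/W
R_silica brick = L/(kA) = 0.08/(1.16×25.2) = 0.002737 K/W
R_stainless steel = L/(kA) = 0.003/(17.5×25.2) = 6.803×10^-6 K/W
R_outer film = 1/(h_o·A) = 1/(10.1×25.2) = 0.003929 K/W
Sum of the known resistances R_other = 0.01012 K/W
Required total resistance R_tot = ΔT/Q_allow = 678/35900 = 0.01889 K/W
R_calcium silicate = R_tot − R_other = 0.008763 K/W
L = R·k·A = 0.008763×0.0804×25.2

L ≈ 17.8 mm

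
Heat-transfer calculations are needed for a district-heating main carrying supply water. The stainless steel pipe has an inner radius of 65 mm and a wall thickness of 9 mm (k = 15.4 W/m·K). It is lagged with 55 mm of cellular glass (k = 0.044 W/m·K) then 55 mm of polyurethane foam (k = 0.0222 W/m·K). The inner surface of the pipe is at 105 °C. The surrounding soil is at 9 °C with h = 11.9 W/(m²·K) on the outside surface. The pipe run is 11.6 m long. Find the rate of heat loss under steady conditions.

Per-layer cylindrical resistances, series-summed:
R_stainless steel pipe wall = ln(74/65)/(2π×15.4×11.6) = 1.155×10^-4 K/W
R_cellular glass = ln(129/74)/(2π×0.044×11.6) = 0.1733 K/W
R_polyurethane foam = ln(184/129)/(2π×0.0222×11.6) = 0.2195 K/W
R_outer film = 1/(h_o·2πr_oL) = 1/(11.9×2π×0.184×11.6) = 0.006266 K/W
R_total = 0.3992 K/W
Q = ΔT/R_total = 96/0.3992

Q ≈ 241 W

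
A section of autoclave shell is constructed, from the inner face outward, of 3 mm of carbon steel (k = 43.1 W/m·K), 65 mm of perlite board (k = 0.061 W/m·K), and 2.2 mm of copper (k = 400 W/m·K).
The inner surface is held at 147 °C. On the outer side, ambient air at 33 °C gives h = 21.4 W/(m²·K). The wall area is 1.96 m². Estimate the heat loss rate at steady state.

Q ≈ 201 W

Thermal resistances in series:
R_carbon steel = L/(kA) = 0.003/(43.1×1.96) = 3.551×10^-5 K/W
R_perlite board = L/(kA) = 0.065/(0.061×1.96) = 0.5437 K/W
R_copper = L/(kA) = 0.0022/(400×1.96) = 2.806×10^-6 K/W
R_outer film = 1/(h_o·A) = 1/(21.4×1.96) = 0.02384 K/W
R_total = 0.5675 K/W
Q = ΔT / R_total = 114 / 0.5675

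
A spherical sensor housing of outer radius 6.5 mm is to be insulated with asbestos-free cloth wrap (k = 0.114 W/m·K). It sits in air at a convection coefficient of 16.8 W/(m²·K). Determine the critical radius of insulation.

r_cr ≈ 13.6 mm

For a sphere r_cr = 2k/h = 2×0.114/16.8
r_cr = 13.6 mm; since the bare radius (6.5 mm) is below r_cr, adding a thin layer of insulation will *increase* heat loss.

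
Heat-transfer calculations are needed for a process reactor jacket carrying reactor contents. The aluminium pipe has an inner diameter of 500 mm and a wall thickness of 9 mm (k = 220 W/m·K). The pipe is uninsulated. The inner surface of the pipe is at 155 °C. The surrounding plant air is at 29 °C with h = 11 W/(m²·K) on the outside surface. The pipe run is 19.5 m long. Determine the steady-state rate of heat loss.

Q ≈ 44000 W

Cylindrical conduction, so R = ln(r₂/r₁)/(2πkL) per layer, in series:
R_aluminium pipe wall = ln(259/250)/(2π×220×19.5) = 1.312×10^-6 K/W
R_outer film = 1/(h_o·2πr_oL) = 1/(11×2π×0.259×19.5) = 0.002865 K/W
R_total = 0.002866 K/W
Q = ΔT/R_total = 126/0.002866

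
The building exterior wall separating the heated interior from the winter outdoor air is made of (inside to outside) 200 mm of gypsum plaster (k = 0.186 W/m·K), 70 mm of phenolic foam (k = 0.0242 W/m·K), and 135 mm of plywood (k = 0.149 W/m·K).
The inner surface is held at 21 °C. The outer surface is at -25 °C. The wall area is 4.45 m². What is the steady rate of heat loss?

Q ≈ 42 W

Using the resistance-network approach (series):
R_gypsum plaster = L/(kA) = 0.2/(0.186×4.45) = 0.2416 K/W
R_phenolic foam = L/(kA) = 0.07/(0.0242×4.45) = 0.65 K/W
R_plywood = L/(kA) = 0.135/(0.149×4.45) = 0.2036 K/W
R_total = 1.095 K/W
Q = ΔT / R_total = 46 / 1.095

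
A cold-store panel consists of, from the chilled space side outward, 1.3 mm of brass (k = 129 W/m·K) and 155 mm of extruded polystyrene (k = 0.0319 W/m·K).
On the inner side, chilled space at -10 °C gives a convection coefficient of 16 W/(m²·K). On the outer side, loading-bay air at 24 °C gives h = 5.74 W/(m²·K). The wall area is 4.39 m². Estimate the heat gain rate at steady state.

Thermal resistances in series:
R_inner film = 1/(h_i·A) = 1/(16×4.39) = 0.01424 K/W
R_brass = L/(kA) = 0.0013/(129×4.39) = 2.296×10^-6 K/W
R_extruded polystyrene = L/(kA) = 0.155/(0.0319×4.39) = 1.107 K/W
R_outer film = 1/(h_o·A) = 1/(5.74×4.39) = 0.03968 K/W
R_total = 1.161 K/W
Q = ΔT / R_total = 34 / 1.161

Q ≈ 29.3 W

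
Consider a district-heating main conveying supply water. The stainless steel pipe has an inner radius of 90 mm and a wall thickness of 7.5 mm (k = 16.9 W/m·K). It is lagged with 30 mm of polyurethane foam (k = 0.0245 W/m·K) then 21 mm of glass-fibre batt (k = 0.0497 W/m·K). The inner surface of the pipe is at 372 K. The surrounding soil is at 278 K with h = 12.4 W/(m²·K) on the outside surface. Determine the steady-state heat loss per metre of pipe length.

Radial resistances (cylindrical: R_cond = ln(r_o/r_i)/(2πkL), R_conv = 1/(h·2πrL)):
R_stainless steel pipe wall = ln(97.5/90)/(2π×16.9×1) = 7.538×10^-4 K/W
R_polyurethane foam = ln(127.5/97.5)/(2π×0.0245×1) = 1.743 K/W
R_glass-fibre batt = ln(148.5/127.5)/(2π×0.0497×1) = 0.4883 K/W
R_outer film = 1/(h_o·2πr_oL) = 1/(12.4×2π×0.1485×1) = 0.08643 K/W
R_total = 2.318 K/W
Q = ΔT/R_total = 94/2.318

q′ ≈ 40.6 W/m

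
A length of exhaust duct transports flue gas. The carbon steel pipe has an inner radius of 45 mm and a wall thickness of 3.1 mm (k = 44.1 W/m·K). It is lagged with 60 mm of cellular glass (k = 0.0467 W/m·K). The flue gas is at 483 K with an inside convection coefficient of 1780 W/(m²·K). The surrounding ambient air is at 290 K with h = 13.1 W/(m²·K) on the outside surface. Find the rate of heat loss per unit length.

Per-layer cylindrical resistances, series-summed:
R_inner film = 1/(h_i·2πr₁L) = 1/(1780×2π×0.045×1) = 0.001987 K/W
R_carbon steel pipe wall = ln(48.1/45)/(2π×44.1×1) = 2.404×10^-4 K/W
R_cellular glass = ln(108.1/48.1)/(2π×0.0467×1) = 2.76 K/W
R_outer film = 1/(h_o·2πr_oL) = 1/(13.1×2π×0.1081×1) = 0.1124 K/W
R_total = 2.874 K/W
Q = ΔT/R_total = 193/2.874

q′ ≈ 67.1 W/m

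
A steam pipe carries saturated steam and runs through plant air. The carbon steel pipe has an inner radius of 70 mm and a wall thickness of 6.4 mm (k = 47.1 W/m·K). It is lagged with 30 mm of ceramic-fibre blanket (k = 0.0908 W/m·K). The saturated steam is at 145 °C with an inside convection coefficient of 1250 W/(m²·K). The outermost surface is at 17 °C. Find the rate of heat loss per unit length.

q′ ≈ 220 W/m

Cylindrical conduction, so R = ln(r₂/r₁)/(2πkL) per layer, in series:
R_inner film = 1/(h_i·2πr₁L) = 1/(1250×2π×0.07×1) = 0.001819 K/W
R_carbon steel pipe wall = ln(76.4/70)/(2π×47.1×1) = 2.956×10^-4 K/W
R_ceramic-fibre blanket = ln(106.4/76.4)/(2π×0.0908×1) = 0.5806 K/W
R_total = 0.5827 K/W
Q = ΔT/R_total = 128/0.5827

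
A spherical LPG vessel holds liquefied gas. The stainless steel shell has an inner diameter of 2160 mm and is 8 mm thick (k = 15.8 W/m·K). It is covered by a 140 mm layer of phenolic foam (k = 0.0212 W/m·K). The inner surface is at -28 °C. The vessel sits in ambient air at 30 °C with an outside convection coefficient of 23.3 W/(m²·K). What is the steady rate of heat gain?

Each spherical layer contributes R = (1/r_i − 1/r_o)/(4πk):
R_stainless steel shell = (1/1.08 − 1/1.088)/(4π×15.8) = 3.429×10^-5 K/W
R_phenolic foam = (1/1.088 − 1/1.228)/(4π×0.0212) = 0.3933 K/W
R_outer film = 1/(h·4πr_o²) = 1/(23.3×4π×1.228²) = 0.002265 K/W
R_total = 0.3956 K/W
Q = ΔT/R_total = 58/0.3956

Q ≈ 147 W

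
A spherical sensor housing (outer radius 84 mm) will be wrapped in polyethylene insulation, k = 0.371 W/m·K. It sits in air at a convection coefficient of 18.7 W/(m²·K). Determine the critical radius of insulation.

r_cr ≈ 39.7 mm

For a sphere r_cr = 2k/h = 2×0.371/18.7
r_cr = 39.7 mm; since the bare radius (84 mm) is above r_cr, any added insulation will reduce heat loss.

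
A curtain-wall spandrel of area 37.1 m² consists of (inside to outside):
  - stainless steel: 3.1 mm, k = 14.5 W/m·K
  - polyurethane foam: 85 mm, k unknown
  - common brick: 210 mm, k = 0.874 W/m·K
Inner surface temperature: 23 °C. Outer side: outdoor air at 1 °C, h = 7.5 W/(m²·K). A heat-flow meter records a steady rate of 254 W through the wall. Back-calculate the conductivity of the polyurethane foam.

k ≈ 0.0299 W/(m·K)

Series thermal resistances:
R_stainless steel = L/(kA) = 0.0031/(14.5×37.1) = 5.763×10^-6 K/W
R_common brick = L/(kA) = 0.21/(0.874×37.1) = 0.006476 K/W
R_outer film = 1/(h_o·A) = 1/(7.5×37.1) = 0.003594 K/W
Sum of known resistances R_other = 0.01008 K/W
Total R = ΔT/Q = 22/254 = 0.08661 K/W
R_polyurethane foam = R_total − R_other = 0.07654 K/W
k = L/(R·A) = 0.085/(0.07654×37.1)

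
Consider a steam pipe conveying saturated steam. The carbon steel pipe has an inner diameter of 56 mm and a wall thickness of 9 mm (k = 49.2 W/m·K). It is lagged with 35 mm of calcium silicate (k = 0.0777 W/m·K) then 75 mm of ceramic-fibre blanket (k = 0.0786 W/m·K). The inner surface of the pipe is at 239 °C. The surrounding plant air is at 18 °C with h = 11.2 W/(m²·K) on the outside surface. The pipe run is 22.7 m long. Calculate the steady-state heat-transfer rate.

Q ≈ 1730 W

Cylindrical conduction, so R = ln(r₂/r₁)/(2πkL) per layer, in series:
R_carbon steel pipe wall = ln(37/28)/(2π×49.2×22.7) = 3.972×10^-5 K/W
R_calcium silicate = ln(72/37)/(2π×0.0777×22.7) = 0.06007 K/W
R_ceramic-fibre blanket = ln(147/72)/(2π×0.0786×22.7) = 0.06367 K/W
R_outer film = 1/(h_o·2πr_oL) = 1/(11.2×2π×0.147×22.7) = 0.004259 K/W
R_total = 0.128 K/W
Q = ΔT/R_total = 221/0.128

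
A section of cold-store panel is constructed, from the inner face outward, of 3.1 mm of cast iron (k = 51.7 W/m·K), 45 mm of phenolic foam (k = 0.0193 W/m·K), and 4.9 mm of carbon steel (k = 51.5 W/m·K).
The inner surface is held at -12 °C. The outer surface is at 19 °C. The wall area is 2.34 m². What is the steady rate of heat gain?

Model the wall as resistances in series:
R_cast iron = L/(kA) = 0.0031/(51.7×2.34) = 2.562×10^-5 K/W
R_phenolic foam = L/(kA) = 0.045/(0.0193×2.34) = 0.9964 K/W
R_carbon steel = L/(kA) = 0.0049/(51.5×2.34) = 4.066×10^-5 K/W
R_total = 0.9965 K/W
Q = ΔT / R_total = 31 / 0.9965

Q ≈ 31.1 W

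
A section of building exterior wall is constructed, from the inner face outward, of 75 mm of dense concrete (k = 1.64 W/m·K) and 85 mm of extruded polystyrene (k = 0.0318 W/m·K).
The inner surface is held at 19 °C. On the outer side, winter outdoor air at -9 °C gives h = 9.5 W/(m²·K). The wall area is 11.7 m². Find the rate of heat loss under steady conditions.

Model the wall as resistances in series:
R_dense concrete = L/(kA) = 0.075/(1.64×11.7) = 0.003909 K/W
R_extruded polystyrene = L/(kA) = 0.085/(0.0318×11.7) = 0.2285 K/W
R_outer film = 1/(h_o·A) = 1/(9.5×11.7) = 0.008997 K/W
R_total = 0.2414 K/W
Q = ΔT / R_total = 28 / 0.2414

Q ≈ 116 W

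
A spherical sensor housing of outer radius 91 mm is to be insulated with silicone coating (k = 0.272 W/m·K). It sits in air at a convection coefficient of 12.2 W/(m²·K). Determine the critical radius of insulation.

For a sphere r_cr = 2k/h = 2×0.272/12.2
r_cr = 44.6 mm; since the bare radius (91 mm) is above r_cr, any added insulation will reduce heat loss.

r_cr ≈ 44.6 mm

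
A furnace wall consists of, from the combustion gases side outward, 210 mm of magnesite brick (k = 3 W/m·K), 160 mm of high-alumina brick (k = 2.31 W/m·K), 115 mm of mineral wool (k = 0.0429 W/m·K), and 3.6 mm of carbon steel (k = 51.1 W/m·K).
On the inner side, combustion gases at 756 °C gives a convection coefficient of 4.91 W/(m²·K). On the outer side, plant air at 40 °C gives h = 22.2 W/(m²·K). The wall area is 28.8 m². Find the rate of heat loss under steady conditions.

Q ≈ 6720 W

Treating each layer as a thermal resistance in series:
R_inner film = 1/(h_i·A) = 1/(4.91×28.8) = 0.007072 K/W
R_magnesite brick = L/(kA) = 0.21/(3×28.8) = 0.002431 K/W
R_high-alumina brick = L/(kA) = 0.16/(2.31×28.8) = 0.002405 K/W
R_mineral wool = L/(kA) = 0.115/(0.0429×28.8) = 0.09308 K/W
R_carbon steel = L/(kA) = 0.0036/(51.1×28.8) = 2.446×10^-6 K/W
R_outer film = 1/(h_o·A) = 1/(22.2×28.8) = 0.001564 K/W
R_total = 0.1066 K/W
Q = ΔT / R_total = 716 / 0.1066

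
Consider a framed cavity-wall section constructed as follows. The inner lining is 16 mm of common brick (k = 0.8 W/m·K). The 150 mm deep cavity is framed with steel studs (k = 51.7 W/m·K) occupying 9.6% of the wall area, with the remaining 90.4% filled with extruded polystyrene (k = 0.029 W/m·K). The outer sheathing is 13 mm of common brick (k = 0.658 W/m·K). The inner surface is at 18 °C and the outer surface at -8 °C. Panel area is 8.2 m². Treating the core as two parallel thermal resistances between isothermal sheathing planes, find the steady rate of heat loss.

Q ≈ 3050 W

Sheathing layers in series; stud and cavity paths in parallel between them.
R_inner = 0.016/(0.8×8.2) = 0.002439 K/W
R_stud  = 0.15/(51.7×0.096×8.2) = 0.003686 K/W
R_cav   = 0.15/(0.029×0.904×8.2) = 0.6978 K/W
1/R_core = 1/R_stud + 1/R_cav → R_core = 0.003666 K/W
R_outer = 0.013/(0.658×8.2) = 0.002409 K/W
R_total = 0.008515 K/W
Q = ΔT/R_total = 26/0.008515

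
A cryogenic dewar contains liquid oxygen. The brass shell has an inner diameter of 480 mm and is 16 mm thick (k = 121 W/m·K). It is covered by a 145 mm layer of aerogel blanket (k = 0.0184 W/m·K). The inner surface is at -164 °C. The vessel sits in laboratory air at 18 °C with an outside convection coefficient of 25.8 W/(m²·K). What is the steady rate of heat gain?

For a spherical shell R = (1/r₁ − 1/r₂)/(4πk); film R = 1/(h·4πr²). In series:
R_brass shell = (1/0.24 − 1/0.256)/(4π×121) = 1.713×10^-4 K/W
R_aerogel blanket = (1/0.256 − 1/0.401)/(4π×0.0184) = 6.109 K/W
R_outer film = 1/(h·4πr_o²) = 1/(25.8×4π×0.401²) = 0.01918 K/W
R_total = 6.128 K/W
Q = ΔT/R_total = 182/6.128

Q ≈ 29.7 W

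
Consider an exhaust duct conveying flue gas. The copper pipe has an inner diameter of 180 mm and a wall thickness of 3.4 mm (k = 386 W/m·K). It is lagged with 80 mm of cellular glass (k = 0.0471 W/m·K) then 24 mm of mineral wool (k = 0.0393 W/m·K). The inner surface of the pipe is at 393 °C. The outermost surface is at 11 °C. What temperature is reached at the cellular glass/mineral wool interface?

T ≈ 87.7 °C

Radial resistances (cylindrical: R_cond = ln(r_o/r_i)/(2πkL), R_conv = 1/(h·2πrL)):
R_copper pipe wall = ln(93.4/90)/(2π×386×1) = 1.529×10^-5 K/W
R_cellular glass = ln(173.4/93.4)/(2π×0.0471×1) = 2.091 K/W
R_mineral wool = ln(197.4/173.4)/(2π×0.0393×1) = 0.525 K/W
R_total = 2.616 K/W
Q = ΔT/R_total = 382/2.616
Q = 146 W/m
T_interface = T_inner − Q·ΣR(inner→interface) = 393 − 146×2.091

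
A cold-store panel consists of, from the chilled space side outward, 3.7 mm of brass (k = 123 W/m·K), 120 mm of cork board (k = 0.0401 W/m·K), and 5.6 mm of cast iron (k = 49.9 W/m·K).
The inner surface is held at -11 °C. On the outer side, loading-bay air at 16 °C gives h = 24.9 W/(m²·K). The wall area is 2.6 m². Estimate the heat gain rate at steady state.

Q ≈ 23.1 W

Thermal resistances in series:
R_brass = L/(kA) = 0.0037/(123×2.6) = 1.157×10^-5 K/W
R_cork board = L/(kA) = 0.12/(0.0401×2.6) = 1.151 K/W
R_cast iron = L/(kA) = 0.0056/(49.9×2.6) = 4.316×10^-5 K/W
R_outer film = 1/(h_o·A) = 1/(24.9×2.6) = 0.01545 K/W
R_total = 1.166 K/W
Q = ΔT / R_total = 27 / 1.166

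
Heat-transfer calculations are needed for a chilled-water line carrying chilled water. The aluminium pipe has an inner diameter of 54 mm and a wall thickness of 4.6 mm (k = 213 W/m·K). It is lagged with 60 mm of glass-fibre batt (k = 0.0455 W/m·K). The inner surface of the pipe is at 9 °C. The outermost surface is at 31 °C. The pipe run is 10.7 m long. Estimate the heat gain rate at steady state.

Q ≈ 63.2 W

Treating each annulus and film as a series resistance:
R_aluminium pipe wall = ln(31.6/27)/(2π×213×10.7) = 1.099×10^-5 K/W
R_glass-fibre batt = ln(91.6/31.6)/(2π×0.0455×10.7) = 0.3479 K/W
R_total = 0.3479 K/W
Q = ΔT/R_total = 22/0.3479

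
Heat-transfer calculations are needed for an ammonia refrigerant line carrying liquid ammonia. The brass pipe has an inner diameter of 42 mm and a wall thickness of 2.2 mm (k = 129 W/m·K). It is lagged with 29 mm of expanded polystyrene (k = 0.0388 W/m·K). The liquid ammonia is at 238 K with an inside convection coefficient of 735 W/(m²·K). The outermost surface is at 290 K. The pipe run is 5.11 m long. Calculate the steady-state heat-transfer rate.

Q ≈ 79.6 W

Per-layer cylindrical resistances, series-summed:
R_inner film = 1/(h_i·2πr₁L) = 1/(735×2π×0.021×5.11) = 0.002018 K/W
R_brass pipe wall = ln(23.2/21)/(2π×129×5.11) = 2.405×10^-5 K/W
R_expanded polystyrene = ln(52.2/23.2)/(2π×0.0388×5.11) = 0.651 K/W
R_total = 0.653 K/W
Q = ΔT/R_total = 52/0.653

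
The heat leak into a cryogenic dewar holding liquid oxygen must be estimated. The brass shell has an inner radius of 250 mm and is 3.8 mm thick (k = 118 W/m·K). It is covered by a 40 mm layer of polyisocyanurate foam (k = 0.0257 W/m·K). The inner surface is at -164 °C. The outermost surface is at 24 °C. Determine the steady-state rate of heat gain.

For a spherical shell R = (1/r₁ − 1/r₂)/(4πk); film R = 1/(h·4πr²). In series:
R_brass shell = (1/0.25 − 1/0.2538)/(4π×118) = 4.039×10^-5 K/W
R_polyisocyanurate foam = (1/0.2538 − 1/0.2938)/(4π×0.0257) = 1.661 K/W
R_total = 1.661 K/W
Q = ΔT/R_total = 188/1.661

Q ≈ 113 W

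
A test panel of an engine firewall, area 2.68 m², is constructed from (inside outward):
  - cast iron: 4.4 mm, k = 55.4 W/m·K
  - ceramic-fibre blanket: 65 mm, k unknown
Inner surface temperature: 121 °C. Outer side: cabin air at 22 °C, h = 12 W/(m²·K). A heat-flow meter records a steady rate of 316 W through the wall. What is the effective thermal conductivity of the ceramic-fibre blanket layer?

Model the wall as resistances in series:
R_cast iron = L/(kA) = 0.0044/(55.4×2.68) = 2.964×10^-5 K/W
R_outer film = 1/(h_o·A) = 1/(12×2.68) = 0.03109 K/W
Sum of known resistances R_other = 0.03112 K/W
Total R = ΔT/Q = 99/316 = 0.3133 K/W
R_ceramic-fibre blanket = R_total − R_other = 0.2822 K/W
k = L/(R·A) = 0.065/(0.2822×2.68)

k ≈ 0.086 W/(m·K)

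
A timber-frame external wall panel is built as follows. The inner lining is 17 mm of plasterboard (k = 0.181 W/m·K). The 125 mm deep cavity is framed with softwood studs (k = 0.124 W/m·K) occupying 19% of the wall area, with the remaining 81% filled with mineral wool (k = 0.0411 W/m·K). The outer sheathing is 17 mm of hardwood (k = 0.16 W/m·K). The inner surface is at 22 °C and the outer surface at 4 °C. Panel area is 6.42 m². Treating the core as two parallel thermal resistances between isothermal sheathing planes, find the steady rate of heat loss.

Q ≈ 48.2 W

Sheathing layers in series; stud and cavity paths in parallel between them.
R_inner = 0.017/(0.181×6.42) = 0.01463 K/W
R_stud  = 0.125/(0.124×0.19×6.42) = 0.8264 K/W
R_cav   = 0.125/(0.0411×0.81×6.42) = 0.5849 K/W
1/R_core = 1/R_stud + 1/R_cav → R_core = 0.3425 K/W
R_outer = 0.017/(0.16×6.42) = 0.01655 K/W
R_total = 0.3737 K/W
Q = ΔT/R_total = 18/0.3737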